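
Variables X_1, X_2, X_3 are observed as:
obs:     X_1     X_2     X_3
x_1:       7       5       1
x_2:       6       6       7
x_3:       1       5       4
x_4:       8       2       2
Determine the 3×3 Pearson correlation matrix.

Step 1 — column means:
  mean(X_1) = (7 + 6 + 1 + 8) / 4 = 22/4 = 5.5
  mean(X_2) = (5 + 6 + 5 + 2) / 4 = 18/4 = 4.5
  mean(X_3) = (1 + 7 + 4 + 2) / 4 = 14/4 = 3.5

Step 2 — sample variances and covariances s[i,j] = (1/(n-1)) · Σ_k (x_{k,i} - mean_i) · (x_{k,j} - mean_j), with n-1 = 3:
  s[X_1,X_1] = ((1.5)·(1.5) + (0.5)·(0.5) + (-4.5)·(-4.5) + (2.5)·(2.5)) / 3 = 29/3 = 9.6667
  s[X_1,X_2] = ((1.5)·(0.5) + (0.5)·(1.5) + (-4.5)·(0.5) + (2.5)·(-2.5)) / 3 = -7/3 = -2.3333
  s[X_1,X_3] = ((1.5)·(-2.5) + (0.5)·(3.5) + (-4.5)·(0.5) + (2.5)·(-1.5)) / 3 = -8/3 = -2.6667
  s[X_2,X_2] = ((0.5)·(0.5) + (1.5)·(1.5) + (0.5)·(0.5) + (-2.5)·(-2.5)) / 3 = 9/3 = 3
  s[X_2,X_3] = ((0.5)·(-2.5) + (1.5)·(3.5) + (0.5)·(0.5) + (-2.5)·(-1.5)) / 3 = 8/3 = 2.6667
  s[X_3,X_3] = ((-2.5)·(-2.5) + (3.5)·(3.5) + (0.5)·(0.5) + (-1.5)·(-1.5)) / 3 = 21/3 = 7
  Sample standard deviations s_i = √(s[i,i]):
  s(X_1) = √(9.6667) = 3.1091
  s(X_2) = √(3) = 1.7321
  s(X_3) = √(7) = 2.6458

Step 3 — r_{ij} = s_{ij} / (s_i · s_j):
  r[X_1,X_1] = 1 (diagonal).
  r[X_1,X_2] = -2.3333 / (3.1091 · 1.7321) = -2.3333 / 5.3852 = -0.4333
  r[X_1,X_3] = -2.6667 / (3.1091 · 2.6458) = -2.6667 / 8.226 = -0.3242
  r[X_2,X_2] = 1 (diagonal).
  r[X_2,X_3] = 2.6667 / (1.7321 · 2.6458) = 2.6667 / 4.5826 = 0.5819
  r[X_3,X_3] = 1 (diagonal).

R is symmetric with unit diagonal. Assembling:

R = [[1, -0.4333, -0.3242],
 [-0.4333, 1, 0.5819],
 [-0.3242, 0.5819, 1]]


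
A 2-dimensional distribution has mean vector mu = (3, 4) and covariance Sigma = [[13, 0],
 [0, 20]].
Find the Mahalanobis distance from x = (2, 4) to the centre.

Step 1 — centre the observation: (x - mu) = (-1, 0).

Step 2 — invert Sigma. det(Sigma) = 13·20 - (0)² = 260.
  Sigma^{-1} = (1/det) · [[d, -b], [-b, a]] = [[0.0769, 0],
 [0, 0.05]].

Step 3 — form the quadratic (x - mu)^T · Sigma^{-1} · (x - mu):
  Sigma^{-1} · (x - mu) = (-0.0769, 0).
  (x - mu)^T · [Sigma^{-1} · (x - mu)] = (-1)·(-0.0769) + (0)·(0) = 0.0769.

Step 4 — take square root: d = √(0.0769) ≈ 0.2774.

d(x, mu) = √(0.0769) ≈ 0.2774


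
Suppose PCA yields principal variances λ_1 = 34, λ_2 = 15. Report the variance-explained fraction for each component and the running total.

Step 1 — total variance = trace(Sigma) = Σ λ_i = 34 + 15 = 49.

Step 2 — fraction explained by component i = λ_i / Σ λ:
  PC1: 34/49 = 0.6939
  PC2: 15/49 = 0.3061

Step 3 — cumulative fraction after k components = (λ_1 + ... + λ_k) / Σ λ:
  k = 1: 34/49 = 0.6939
  k = 2: (34 + 15)/49 = 49/49 = 1

Summary (fraction, with percent):

explained: PC1 0.6939 (69.39%), PC2 0.3061 (30.61%);  cumulative: 0.6939, 1


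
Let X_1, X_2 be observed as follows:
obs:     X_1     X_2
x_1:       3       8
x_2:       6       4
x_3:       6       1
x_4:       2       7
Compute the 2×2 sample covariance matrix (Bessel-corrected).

Step 1 — column means:
  mean(X_1) = (3 + 6 + 6 + 2) / 4 = 17/4 = 4.25
  mean(X_2) = (8 + 4 + 1 + 7) / 4 = 20/4 = 5

Step 2 — sample covariance S[i,j] = (1/(n-1)) · Σ_k (x_{k,i} - mean_i) · (x_{k,j} - mean_j), with n-1 = 3.
  S[X_1,X_1] = ((-1.25)·(-1.25) + (1.75)·(1.75) + (1.75)·(1.75) + (-2.25)·(-2.25)) / 3 = 12.75/3 = 4.25
  S[X_1,X_2] = ((-1.25)·(3) + (1.75)·(-1) + (1.75)·(-4) + (-2.25)·(2)) / 3 = -17/3 = -5.6667
  S[X_2,X_2] = ((3)·(3) + (-1)·(-1) + (-4)·(-4) + (2)·(2)) / 3 = 30/3 = 10

S is symmetric (S[j,i] = S[i,j]). Assembling:

S = [[4.25, -5.6667],
 [-5.6667, 10]]


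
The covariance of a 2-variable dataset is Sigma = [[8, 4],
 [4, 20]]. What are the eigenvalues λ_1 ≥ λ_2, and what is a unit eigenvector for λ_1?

Step 1 — characteristic polynomial of 2×2 Sigma:
  det(Sigma - λI) = λ² - trace · λ + det = 0.
  trace = 8 + 20 = 28, det = 8·20 - (4)² = 144.
Step 2 — discriminant:
  Δ = trace² - 4·det = 784 - 576 = 208.
Step 3 — eigenvalues:
  λ = (trace ± √Δ)/2 = (28 ± 14.4222)/2,
  λ_1 = 21.2111,  λ_2 = 6.7889.

Step 4 — unit eigenvector for λ_1: solve (Sigma - λ_1 I)v = 0. First row:
  (8 - 21.2111)·v_x + (4)·v_y = 0, i.e. (-13.2111)·v_x + (4)·v_y = 0,
  so v ∝ (b, λ_1 - a) = (4, 13.2111) = u.
  ||u|| = √((4)² + (13.2111)²) = √(190.5332) ≈ 13.8034,
  v_1 = u/||u|| ≈ (0.2898, 0.9571) (||v_1|| = 1).

λ_1 = 21.2111,  λ_2 = 6.7889;  v_1 ≈ (0.2898, 0.9571)


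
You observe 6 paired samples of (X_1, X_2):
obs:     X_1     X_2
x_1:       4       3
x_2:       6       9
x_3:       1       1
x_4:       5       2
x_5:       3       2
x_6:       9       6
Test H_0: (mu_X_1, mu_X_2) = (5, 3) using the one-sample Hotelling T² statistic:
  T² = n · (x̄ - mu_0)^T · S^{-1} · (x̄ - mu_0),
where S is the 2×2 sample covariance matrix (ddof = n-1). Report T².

Step 1 — sample mean vector:
  mean(X_1) = (4 + 6 + 1 + 5 + 3 + 9) / 6 = 28/6 = 4.6667
  mean(X_2) = (3 + 9 + 1 + 2 + 2 + 6) / 6 = 23/6 = 3.8333
  x̄ = (4.6667, 3.8333),  deviation x̄ - mu_0 = (4.6667, 3.8333) - (5, 3) = (-0.3333, 0.8333).

Step 2 — sample covariance matrix, S[i,j] = (1/(n-1)) · Σ_k (x_{k,i} - mean_i) · (x_{k,j} - mean_j), divisor n-1 = 5:
  S[X_1,X_1] = ((-0.6667)·(-0.6667) + (1.3333)·(1.3333) + (-3.6667)·(-3.6667) + (0.3333)·(0.3333) + (-1.6667)·(-1.6667) + (4.3333)·(4.3333)) / 5 = 37.3333/5 = 7.4667
  S[X_1,X_2] = ((-0.6667)·(-0.8333) + (1.3333)·(5.1667) + (-3.6667)·(-2.8333) + (0.3333)·(-1.8333) + (-1.6667)·(-1.8333) + (4.3333)·(2.1667)) / 5 = 29.6667/5 = 5.9333
  S[X_2,X_2] = ((-0.8333)·(-0.8333) + (5.1667)·(5.1667) + (-2.8333)·(-2.8333) + (-1.8333)·(-1.8333) + (-1.8333)·(-1.8333) + (2.1667)·(2.1667)) / 5 = 46.8333/5 = 9.3667
  S = [[7.4667, 5.9333],
 [5.9333, 9.3667]].

Step 3 — invert S. det(S) = 7.4667·9.3667 - (5.9333)² = 34.7333.
  S^{-1} = (1/det) · [[d, -b], [-b, a]] = [[0.2697, -0.1708],
 [-0.1708, 0.215]].

Step 4 — quadratic form (x̄ - mu_0)^T · S^{-1} · (x̄ - mu_0):
  S^{-1} · (x̄ - mu_0) = (-0.2322, 0.2361),
  (x̄ - mu_0)^T · [...] = (-0.3333)·(-0.2322) + (0.8333)·(0.2361) = 0.2742.

Step 5 — scale by n: T² = 6 · 0.2742 = 1.6449.

T² ≈ 1.6449


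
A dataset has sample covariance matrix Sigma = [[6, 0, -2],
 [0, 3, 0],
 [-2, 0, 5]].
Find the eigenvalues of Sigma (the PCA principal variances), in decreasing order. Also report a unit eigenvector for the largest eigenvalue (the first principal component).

Step 1 — characteristic polynomial p(λ) = det(λI - Sigma) = λ³ - tr·λ² + c_1·λ - det, where tr = trace, c_1 = sum of the principal 2×2 minors, det = det(Sigma):
  tr = 6 + 3 + 5 = 14,
  c_1 = (6·3 - (0)²) + (6·5 - (-2)²) + (3·5 - (0)²) = 18 + 26 + 15 = 59,
  det = 6·(3·5 - (0)²) - (0)·((0)·5 - (0)·(-2)) + (-2)·((0)·(0) - 3·(-2)) = 6·(15) - (0)·(0) + (-2)·(6) = 78.
  So p(λ) = λ³ - 14λ² + 59λ - 78.
Step 2 — look for an integer root (rational root theorem: any rational root is an integer divisor of 78). Testing λ = 3:
  p(3) = 27 - 126 + 177 - 78 = 0  ✓
  Dividing out (λ - 3): p(λ) = (λ - 3)(λ² - 11λ + 26).
Step 3 — remaining eigenvalues from the quadratic λ² - 11λ + 26 = 0:
  Δ = 11² - 4·26 = 121 - 104 = 17,  λ = (11 ± √17)/2 = (11 ± 4.1231)/2 ≈ 7.5616 or 3.4384.
  Sorted: λ_1 = 7.5616,  λ_2 = 3.4384,  λ_3 = 3  (check: sum = 14 = tr ✓).

Step 4 — unit eigenvector for λ_1 ≈ 7.5616: v spans the null space of (Sigma - λ_1 I), whose rows are
  r_1 = (-1.5616, 0, -2),  r_2 = (0, -4.5616, 0),  r_3 = (-2, 0, -2.5616).
  v is orthogonal to every row, so take v ∝ r_1 × r_2 = ((0)·(0) - (-2)·(-4.5616), (-2)·(0) - (-1.5616)·(0), (-1.5616)·(-4.5616) - (0)·(0)) ≈ (-9.1231, 0, 7.1231).
  Rescale (multiply by -1 so the first nonzero entry is positive): u = (9.1231, 0, -7.1231).
  ||u|| = √((9.1231)² + (0)² + (-7.1231)²) = √(133.9697) ≈ 11.5745,  v_1 = u/||u|| ≈ (0.7882, 0, -0.6154) (||v_1|| = 1).

λ_1 = 7.5616,  λ_2 = 3.4384,  λ_3 = 3;  v_1 ≈ (0.7882, 0, -0.6154)


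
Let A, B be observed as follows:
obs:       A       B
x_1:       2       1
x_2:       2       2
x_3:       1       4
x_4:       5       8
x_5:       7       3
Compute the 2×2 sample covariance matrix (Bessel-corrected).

Step 1 — column means:
  mean(A) = (2 + 2 + 1 + 5 + 7) / 5 = 17/5 = 3.4
  mean(B) = (1 + 2 + 4 + 8 + 3) / 5 = 18/5 = 3.6

Step 2 — sample covariance S[i,j] = (1/(n-1)) · Σ_k (x_{k,i} - mean_i) · (x_{k,j} - mean_j), with n-1 = 4.
  S[A,A] = ((-1.4)·(-1.4) + (-1.4)·(-1.4) + (-2.4)·(-2.4) + (1.6)·(1.6) + (3.6)·(3.6)) / 4 = 25.2/4 = 6.3
  S[A,B] = ((-1.4)·(-2.6) + (-1.4)·(-1.6) + (-2.4)·(0.4) + (1.6)·(4.4) + (3.6)·(-0.6)) / 4 = 9.8/4 = 2.45
  S[B,B] = ((-2.6)·(-2.6) + (-1.6)·(-1.6) + (0.4)·(0.4) + (4.4)·(4.4) + (-0.6)·(-0.6)) / 4 = 29.2/4 = 7.3

S is symmetric (S[j,i] = S[i,j]). Assembling:

S = [[6.3, 2.45],
 [2.45, 7.3]]


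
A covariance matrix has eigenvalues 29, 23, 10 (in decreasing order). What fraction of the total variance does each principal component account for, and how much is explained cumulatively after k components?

Step 1 — total variance = trace(Sigma) = Σ λ_i = 29 + 23 + 10 = 62.

Step 2 — fraction explained by component i = λ_i / Σ λ:
  PC1: 29/62 = 0.4677
  PC2: 23/62 = 0.371
  PC3: 10/62 = 0.1613

Step 3 — cumulative fraction after k components = (λ_1 + ... + λ_k) / Σ λ:
  k = 1: 29/62 = 0.4677
  k = 2: (29 + 23)/62 = 52/62 = 0.8387
  k = 3: (29 + 23 + 10)/62 = 62/62 = 1

Summary (fraction, with percent):

explained: PC1 0.4677 (46.77%), PC2 0.371 (37.1%), PC3 0.1613 (16.13%);  cumulative: 0.4677, 0.8387, 1


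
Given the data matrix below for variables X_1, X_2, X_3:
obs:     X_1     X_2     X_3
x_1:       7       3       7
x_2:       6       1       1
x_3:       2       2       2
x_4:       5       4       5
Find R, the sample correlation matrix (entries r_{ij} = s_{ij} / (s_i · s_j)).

Step 1 — column means:
  mean(X_1) = (7 + 6 + 2 + 5) / 4 = 20/4 = 5
  mean(X_2) = (3 + 1 + 2 + 4) / 4 = 10/4 = 2.5
  mean(X_3) = (7 + 1 + 2 + 5) / 4 = 15/4 = 3.75

Step 2 — sample variances and covariances s[i,j] = (1/(n-1)) · Σ_k (x_{k,i} - mean_i) · (x_{k,j} - mean_j), with n-1 = 3:
  s[X_1,X_1] = ((2)·(2) + (1)·(1) + (-3)·(-3) + (0)·(0)) / 3 = 14/3 = 4.6667
  s[X_1,X_2] = ((2)·(0.5) + (1)·(-1.5) + (-3)·(-0.5) + (0)·(1.5)) / 3 = 1/3 = 0.3333
  s[X_1,X_3] = ((2)·(3.25) + (1)·(-2.75) + (-3)·(-1.75) + (0)·(1.25)) / 3 = 9/3 = 3
  s[X_2,X_2] = ((0.5)·(0.5) + (-1.5)·(-1.5) + (-0.5)·(-0.5) + (1.5)·(1.5)) / 3 = 5/3 = 1.6667
  s[X_2,X_3] = ((0.5)·(3.25) + (-1.5)·(-2.75) + (-0.5)·(-1.75) + (1.5)·(1.25)) / 3 = 8.5/3 = 2.8333
  s[X_3,X_3] = ((3.25)·(3.25) + (-2.75)·(-2.75) + (-1.75)·(-1.75) + (1.25)·(1.25)) / 3 = 22.75/3 = 7.5833
  Sample standard deviations s_i = √(s[i,i]):
  s(X_1) = √(4.6667) = 2.1602
  s(X_2) = √(1.6667) = 1.291
  s(X_3) = √(7.5833) = 2.7538

Step 3 — r_{ij} = s_{ij} / (s_i · s_j):
  r[X_1,X_1] = 1 (diagonal).
  r[X_1,X_2] = 0.3333 / (2.1602 · 1.291) = 0.3333 / 2.7889 = 0.1195
  r[X_1,X_3] = 3 / (2.1602 · 2.7538) = 3 / 5.9489 = 0.5043
  r[X_2,X_2] = 1 (diagonal).
  r[X_2,X_3] = 2.8333 / (1.291 · 2.7538) = 2.8333 / 3.5551 = 0.797
  r[X_3,X_3] = 1 (diagonal).

R is symmetric with unit diagonal. Assembling:

R = [[1, 0.1195, 0.5043],
 [0.1195, 1, 0.797],
 [0.5043, 0.797, 1]]


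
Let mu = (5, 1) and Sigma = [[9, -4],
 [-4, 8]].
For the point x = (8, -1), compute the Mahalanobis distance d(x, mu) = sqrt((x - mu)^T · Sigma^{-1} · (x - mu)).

Step 1 — centre the observation: (x - mu) = (3, -2).

Step 2 — invert Sigma. det(Sigma) = 9·8 - (-4)² = 56.
  Sigma^{-1} = (1/det) · [[d, -b], [-b, a]] = [[0.1429, 0.0714],
 [0.0714, 0.1607]].

Step 3 — form the quadratic (x - mu)^T · Sigma^{-1} · (x - mu):
  Sigma^{-1} · (x - mu) = (0.2857, -0.1071).
  (x - mu)^T · [Sigma^{-1} · (x - mu)] = (3)·(0.2857) + (-2)·(-0.1071) = 1.0714.

Step 4 — take square root: d = √(1.0714) ≈ 1.0351.

d(x, mu) = √(1.0714) ≈ 1.0351


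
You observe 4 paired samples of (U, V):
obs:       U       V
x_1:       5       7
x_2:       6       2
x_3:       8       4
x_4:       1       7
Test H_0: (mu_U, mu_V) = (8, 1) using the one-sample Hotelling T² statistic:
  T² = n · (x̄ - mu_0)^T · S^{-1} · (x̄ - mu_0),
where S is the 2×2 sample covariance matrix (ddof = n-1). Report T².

Step 1 — sample mean vector:
  mean(U) = (5 + 6 + 8 + 1) / 4 = 20/4 = 5
  mean(V) = (7 + 2 + 4 + 7) / 4 = 20/4 = 5
  x̄ = (5, 5),  deviation x̄ - mu_0 = (5, 5) - (8, 1) = (-3, 4).

Step 2 — sample covariance matrix, S[i,j] = (1/(n-1)) · Σ_k (x_{k,i} - mean_i) · (x_{k,j} - mean_j), divisor n-1 = 3:
  S[U,U] = ((0)·(0) + (1)·(1) + (3)·(3) + (-4)·(-4)) / 3 = 26/3 = 8.6667
  S[U,V] = ((0)·(2) + (1)·(-3) + (3)·(-1) + (-4)·(2)) / 3 = -14/3 = -4.6667
  S[V,V] = ((2)·(2) + (-3)·(-3) + (-1)·(-1) + (2)·(2)) / 3 = 18/3 = 6
  S = [[8.6667, -4.6667],
 [-4.6667, 6]].

Step 3 — invert S. det(S) = 8.6667·6 - (-4.6667)² = 30.2222.
  S^{-1} = (1/det) · [[d, -b], [-b, a]] = [[0.1985, 0.1544],
 [0.1544, 0.2868]].

Step 4 — quadratic form (x̄ - mu_0)^T · S^{-1} · (x̄ - mu_0):
  S^{-1} · (x̄ - mu_0) = (0.0221, 0.6838),
  (x̄ - mu_0)^T · [...] = (-3)·(0.0221) + (4)·(0.6838) = 2.6691.

Step 5 — scale by n: T² = 4 · 2.6691 = 10.6765.

T² ≈ 10.6765


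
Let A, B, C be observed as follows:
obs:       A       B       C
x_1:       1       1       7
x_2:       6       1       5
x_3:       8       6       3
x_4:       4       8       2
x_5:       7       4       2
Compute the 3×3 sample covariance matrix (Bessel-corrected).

Step 1 — column means:
  mean(A) = (1 + 6 + 8 + 4 + 7) / 5 = 26/5 = 5.2
  mean(B) = (1 + 1 + 6 + 8 + 4) / 5 = 20/5 = 4
  mean(C) = (7 + 5 + 3 + 2 + 2) / 5 = 19/5 = 3.8

Step 2 — sample covariance S[i,j] = (1/(n-1)) · Σ_k (x_{k,i} - mean_i) · (x_{k,j} - mean_j), with n-1 = 4.
  S[A,A] = ((-4.2)·(-4.2) + (0.8)·(0.8) + (2.8)·(2.8) + (-1.2)·(-1.2) + (1.8)·(1.8)) / 4 = 30.8/4 = 7.7
  S[A,B] = ((-4.2)·(-3) + (0.8)·(-3) + (2.8)·(2) + (-1.2)·(4) + (1.8)·(0)) / 4 = 11/4 = 2.75
  S[A,C] = ((-4.2)·(3.2) + (0.8)·(1.2) + (2.8)·(-0.8) + (-1.2)·(-1.8) + (1.8)·(-1.8)) / 4 = -15.8/4 = -3.95
  S[B,B] = ((-3)·(-3) + (-3)·(-3) + (2)·(2) + (4)·(4) + (0)·(0)) / 4 = 38/4 = 9.5
  S[B,C] = ((-3)·(3.2) + (-3)·(1.2) + (2)·(-0.8) + (4)·(-1.8) + (0)·(-1.8)) / 4 = -22/4 = -5.5
  S[C,C] = ((3.2)·(3.2) + (1.2)·(1.2) + (-0.8)·(-0.8) + (-1.8)·(-1.8) + (-1.8)·(-1.8)) / 4 = 18.8/4 = 4.7

S is symmetric (S[j,i] = S[i,j]). Assembling:

S = [[7.7, 2.75, -3.95],
 [2.75, 9.5, -5.5],
 [-3.95, -5.5, 4.7]]


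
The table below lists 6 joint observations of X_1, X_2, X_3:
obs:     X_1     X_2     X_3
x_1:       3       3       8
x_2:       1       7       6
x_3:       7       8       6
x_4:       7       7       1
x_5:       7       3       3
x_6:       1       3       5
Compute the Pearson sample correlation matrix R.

Step 1 — column means:
  mean(X_1) = (3 + 1 + 7 + 7 + 7 + 1) / 6 = 26/6 = 4.3333
  mean(X_2) = (3 + 7 + 8 + 7 + 3 + 3) / 6 = 31/6 = 5.1667
  mean(X_3) = (8 + 6 + 6 + 1 + 3 + 5) / 6 = 29/6 = 4.8333

Step 2 — sample variances and covariances s[i,j] = (1/(n-1)) · Σ_k (x_{k,i} - mean_i) · (x_{k,j} - mean_j), with n-1 = 5:
  s[X_1,X_1] = ((-1.3333)·(-1.3333) + (-3.3333)·(-3.3333) + (2.6667)·(2.6667) + (2.6667)·(2.6667) + (2.6667)·(2.6667) + (-3.3333)·(-3.3333)) / 5 = 45.3333/5 = 9.0667
  s[X_1,X_2] = ((-1.3333)·(-2.1667) + (-3.3333)·(1.8333) + (2.6667)·(2.8333) + (2.6667)·(1.8333) + (2.6667)·(-2.1667) + (-3.3333)·(-2.1667)) / 5 = 10.6667/5 = 2.1333
  s[X_1,X_3] = ((-1.3333)·(3.1667) + (-3.3333)·(1.1667) + (2.6667)·(1.1667) + (2.6667)·(-3.8333) + (2.6667)·(-1.8333) + (-3.3333)·(0.1667)) / 5 = -20.6667/5 = -4.1333
  s[X_2,X_2] = ((-2.1667)·(-2.1667) + (1.8333)·(1.8333) + (2.8333)·(2.8333) + (1.8333)·(1.8333) + (-2.1667)·(-2.1667) + (-2.1667)·(-2.1667)) / 5 = 28.8333/5 = 5.7667
  s[X_2,X_3] = ((-2.1667)·(3.1667) + (1.8333)·(1.1667) + (2.8333)·(1.1667) + (1.8333)·(-3.8333) + (-2.1667)·(-1.8333) + (-2.1667)·(0.1667)) / 5 = -4.8333/5 = -0.9667
  s[X_3,X_3] = ((3.1667)·(3.1667) + (1.1667)·(1.1667) + (1.1667)·(1.1667) + (-3.8333)·(-3.8333) + (-1.8333)·(-1.8333) + (0.1667)·(0.1667)) / 5 = 30.8333/5 = 6.1667
  Sample standard deviations s_i = √(s[i,i]):
  s(X_1) = √(9.0667) = 3.0111
  s(X_2) = √(5.7667) = 2.4014
  s(X_3) = √(6.1667) = 2.4833

Step 3 — r_{ij} = s_{ij} / (s_i · s_j):
  r[X_1,X_1] = 1 (diagonal).
  r[X_1,X_2] = 2.1333 / (3.0111 · 2.4014) = 2.1333 / 7.2308 = 0.295
  r[X_1,X_3] = -4.1333 / (3.0111 · 2.4833) = -4.1333 / 7.4774 = -0.5528
  r[X_2,X_2] = 1 (diagonal).
  r[X_2,X_3] = -0.9667 / (2.4014 · 2.4833) = -0.9667 / 5.9633 = -0.1621
  r[X_3,X_3] = 1 (diagonal).

R is symmetric with unit diagonal. Assembling:

R = [[1, 0.295, -0.5528],
 [0.295, 1, -0.1621],
 [-0.5528, -0.1621, 1]]


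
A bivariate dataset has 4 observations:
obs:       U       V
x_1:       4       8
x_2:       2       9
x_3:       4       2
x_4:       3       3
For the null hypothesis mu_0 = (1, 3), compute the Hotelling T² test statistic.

Step 1 — sample mean vector:
  mean(U) = (4 + 2 + 4 + 3) / 4 = 13/4 = 3.25
  mean(V) = (8 + 9 + 2 + 3) / 4 = 22/4 = 5.5
  x̄ = (3.25, 5.5),  deviation x̄ - mu_0 = (3.25, 5.5) - (1, 3) = (2.25, 2.5).

Step 2 — sample covariance matrix, S[i,j] = (1/(n-1)) · Σ_k (x_{k,i} - mean_i) · (x_{k,j} - mean_j), divisor n-1 = 3:
  S[U,U] = ((0.75)·(0.75) + (-1.25)·(-1.25) + (0.75)·(0.75) + (-0.25)·(-0.25)) / 3 = 2.75/3 = 0.9167
  S[U,V] = ((0.75)·(2.5) + (-1.25)·(3.5) + (0.75)·(-3.5) + (-0.25)·(-2.5)) / 3 = -4.5/3 = -1.5
  S[V,V] = ((2.5)·(2.5) + (3.5)·(3.5) + (-3.5)·(-3.5) + (-2.5)·(-2.5)) / 3 = 37/3 = 12.3333
  S = [[0.9167, -1.5],
 [-1.5, 12.3333]].

Step 3 — invert S. det(S) = 0.9167·12.3333 - (-1.5)² = 9.0556.
  S^{-1} = (1/det) · [[d, -b], [-b, a]] = [[1.362, 0.1656],
 [0.1656, 0.1012]].

Step 4 — quadratic form (x̄ - mu_0)^T · S^{-1} · (x̄ - mu_0):
  S^{-1} · (x̄ - mu_0) = (3.4785, 0.6258),
  (x̄ - mu_0)^T · [...] = (2.25)·(3.4785) + (2.5)·(0.6258) = 9.3911.

Step 5 — scale by n: T² = 4 · 9.3911 = 37.5644.

T² ≈ 37.5644


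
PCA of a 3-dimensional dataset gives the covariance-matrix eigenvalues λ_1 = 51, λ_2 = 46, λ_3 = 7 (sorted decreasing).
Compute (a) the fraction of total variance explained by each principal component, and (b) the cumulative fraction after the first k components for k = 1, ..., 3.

Step 1 — total variance = trace(Sigma) = Σ λ_i = 51 + 46 + 7 = 104.

Step 2 — fraction explained by component i = λ_i / Σ λ:
  PC1: 51/104 = 0.4904
  PC2: 46/104 = 0.4423
  PC3: 7/104 = 0.0673

Step 3 — cumulative fraction after k components = (λ_1 + ... + λ_k) / Σ λ:
  k = 1: 51/104 = 0.4904
  k = 2: (51 + 46)/104 = 97/104 = 0.9327
  k = 3: (51 + 46 + 7)/104 = 104/104 = 1

Summary (fraction, with percent):

explained: PC1 0.4904 (49.04%), PC2 0.4423 (44.23%), PC3 0.0673 (6.73%);  cumulative: 0.4904, 0.9327, 1


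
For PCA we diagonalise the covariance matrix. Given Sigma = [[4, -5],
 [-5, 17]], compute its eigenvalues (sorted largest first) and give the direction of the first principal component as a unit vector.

Step 1 — characteristic polynomial of 2×2 Sigma:
  det(Sigma - λI) = λ² - trace · λ + det = 0.
  trace = 4 + 17 = 21, det = 4·17 - (-5)² = 43.
Step 2 — discriminant:
  Δ = trace² - 4·det = 441 - 172 = 269.
Step 3 — eigenvalues:
  λ = (trace ± √Δ)/2 = (21 ± 16.4012)/2,
  λ_1 = 18.7006,  λ_2 = 2.2994.

Step 4 — unit eigenvector for λ_1: solve (Sigma - λ_1 I)v = 0. First row:
  (4 - 18.7006)·v_x + (-5)·v_y = 0, i.e. (-14.7006)·v_x + (-5)·v_y = 0,
  so v ∝ (b, λ_1 - a) = (-5, 14.7006); multiply by -1 so the first entry is positive: u = (5, -14.7006).
  ||u|| = √((5)² + (-14.7006)²) = √(241.1079) ≈ 15.5277,
  v_1 = u/||u|| ≈ (0.322, -0.9467) (||v_1|| = 1).

λ_1 = 18.7006,  λ_2 = 2.2994;  v_1 ≈ (0.322, -0.9467)


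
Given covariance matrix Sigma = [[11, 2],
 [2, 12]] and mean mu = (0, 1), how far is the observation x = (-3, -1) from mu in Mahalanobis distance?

Step 1 — centre the observation: (x - mu) = (-3, -2).

Step 2 — invert Sigma. det(Sigma) = 11·12 - (2)² = 128.
  Sigma^{-1} = (1/det) · [[d, -b], [-b, a]] = [[0.0938, -0.0156],
 [-0.0156, 0.0859]].

Step 3 — form the quadratic (x - mu)^T · Sigma^{-1} · (x - mu):
  Sigma^{-1} · (x - mu) = (-0.25, -0.125).
  (x - mu)^T · [Sigma^{-1} · (x - mu)] = (-3)·(-0.25) + (-2)·(-0.125) = 1.

Step 4 — take square root: d = √(1) ≈ 1.

d(x, mu) = √(1) ≈ 1


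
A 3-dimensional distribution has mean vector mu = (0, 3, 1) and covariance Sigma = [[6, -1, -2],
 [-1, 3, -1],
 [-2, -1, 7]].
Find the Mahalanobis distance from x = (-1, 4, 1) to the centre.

Step 1 — centre the observation: (x - mu) = (-1, 1, 0).

Step 2 — invert Sigma (cofactor / det for 3×3, or solve directly):
  Sigma^{-1} = [[0.2062, 0.0928, 0.0722],
 [0.0928, 0.3918, 0.0825],
 [0.0722, 0.0825, 0.1753]].

Step 3 — form the quadratic (x - mu)^T · Sigma^{-1} · (x - mu):
  Sigma^{-1} · (x - mu) = (-0.1134, 0.299, 0.0103).
  (x - mu)^T · [Sigma^{-1} · (x - mu)] = (-1)·(-0.1134) + (1)·(0.299) + (0)·(0.0103) = 0.4124.

Step 4 — take square root: d = √(0.4124) ≈ 0.6422.

d(x, mu) = √(0.4124) ≈ 0.6422


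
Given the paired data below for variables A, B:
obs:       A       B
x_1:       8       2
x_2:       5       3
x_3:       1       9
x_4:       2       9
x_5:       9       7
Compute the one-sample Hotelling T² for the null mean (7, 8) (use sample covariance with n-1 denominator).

Step 1 — sample mean vector:
  mean(A) = (8 + 5 + 1 + 2 + 9) / 5 = 25/5 = 5
  mean(B) = (2 + 3 + 9 + 9 + 7) / 5 = 30/5 = 6
  x̄ = (5, 6),  deviation x̄ - mu_0 = (5, 6) - (7, 8) = (-2, -2).

Step 2 — sample covariance matrix, S[i,j] = (1/(n-1)) · Σ_k (x_{k,i} - mean_i) · (x_{k,j} - mean_j), divisor n-1 = 4:
  S[A,A] = ((3)·(3) + (0)·(0) + (-4)·(-4) + (-3)·(-3) + (4)·(4)) / 4 = 50/4 = 12.5
  S[A,B] = ((3)·(-4) + (0)·(-3) + (-4)·(3) + (-3)·(3) + (4)·(1)) / 4 = -29/4 = -7.25
  S[B,B] = ((-4)·(-4) + (-3)·(-3) + (3)·(3) + (3)·(3) + (1)·(1)) / 4 = 44/4 = 11
  S = [[12.5, -7.25],
 [-7.25, 11]].

Step 3 — invert S. det(S) = 12.5·11 - (-7.25)² = 84.9375.
  S^{-1} = (1/det) · [[d, -b], [-b, a]] = [[0.1295, 0.0854],
 [0.0854, 0.1472]].

Step 4 — quadratic form (x̄ - mu_0)^T · S^{-1} · (x̄ - mu_0):
  S^{-1} · (x̄ - mu_0) = (-0.4297, -0.465),
  (x̄ - mu_0)^T · [...] = (-2)·(-0.4297) + (-2)·(-0.465) = 1.7896.

Step 5 — scale by n: T² = 5 · 1.7896 = 8.9478.

T² ≈ 8.9478


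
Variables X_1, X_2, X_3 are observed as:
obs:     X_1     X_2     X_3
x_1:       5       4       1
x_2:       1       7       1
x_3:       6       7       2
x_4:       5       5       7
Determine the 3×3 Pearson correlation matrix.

Step 1 — column means:
  mean(X_1) = (5 + 1 + 6 + 5) / 4 = 17/4 = 4.25
  mean(X_2) = (4 + 7 + 7 + 5) / 4 = 23/4 = 5.75
  mean(X_3) = (1 + 1 + 2 + 7) / 4 = 11/4 = 2.75

Step 2 — sample variances and covariances s[i,j] = (1/(n-1)) · Σ_k (x_{k,i} - mean_i) · (x_{k,j} - mean_j), with n-1 = 3:
  s[X_1,X_1] = ((0.75)·(0.75) + (-3.25)·(-3.25) + (1.75)·(1.75) + (0.75)·(0.75)) / 3 = 14.75/3 = 4.9167
  s[X_1,X_2] = ((0.75)·(-1.75) + (-3.25)·(1.25) + (1.75)·(1.25) + (0.75)·(-0.75)) / 3 = -3.75/3 = -1.25
  s[X_1,X_3] = ((0.75)·(-1.75) + (-3.25)·(-1.75) + (1.75)·(-0.75) + (0.75)·(4.25)) / 3 = 6.25/3 = 2.0833
  s[X_2,X_2] = ((-1.75)·(-1.75) + (1.25)·(1.25) + (1.25)·(1.25) + (-0.75)·(-0.75)) / 3 = 6.75/3 = 2.25
  s[X_2,X_3] = ((-1.75)·(-1.75) + (1.25)·(-1.75) + (1.25)·(-0.75) + (-0.75)·(4.25)) / 3 = -3.25/3 = -1.0833
  s[X_3,X_3] = ((-1.75)·(-1.75) + (-1.75)·(-1.75) + (-0.75)·(-0.75) + (4.25)·(4.25)) / 3 = 24.75/3 = 8.25
  Sample standard deviations s_i = √(s[i,i]):
  s(X_1) = √(4.9167) = 2.2174
  s(X_2) = √(2.25) = 1.5
  s(X_3) = √(8.25) = 2.8723

Step 3 — r_{ij} = s_{ij} / (s_i · s_j):
  r[X_1,X_1] = 1 (diagonal).
  r[X_1,X_2] = -1.25 / (2.2174 · 1.5) = -1.25 / 3.326 = -0.3758
  r[X_1,X_3] = 2.0833 / (2.2174 · 2.8723) = 2.0833 / 6.3689 = 0.3271
  r[X_2,X_2] = 1 (diagonal).
  r[X_2,X_3] = -1.0833 / (1.5 · 2.8723) = -1.0833 / 4.3084 = -0.2514
  r[X_3,X_3] = 1 (diagonal).

R is symmetric with unit diagonal. Assembling:

R = [[1, -0.3758, 0.3271],
 [-0.3758, 1, -0.2514],
 [0.3271, -0.2514, 1]]


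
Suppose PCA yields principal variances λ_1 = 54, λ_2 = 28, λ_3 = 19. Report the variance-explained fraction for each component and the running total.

Step 1 — total variance = trace(Sigma) = Σ λ_i = 54 + 28 + 19 = 101.

Step 2 — fraction explained by component i = λ_i / Σ λ:
  PC1: 54/101 = 0.5347
  PC2: 28/101 = 0.2772
  PC3: 19/101 = 0.1881

Step 3 — cumulative fraction after k components = (λ_1 + ... + λ_k) / Σ λ:
  k = 1: 54/101 = 0.5347
  k = 2: (54 + 28)/101 = 82/101 = 0.8119
  k = 3: (54 + 28 + 19)/101 = 101/101 = 1

Summary (fraction, with percent):

explained: PC1 0.5347 (53.47%), PC2 0.2772 (27.72%), PC3 0.1881 (18.81%);  cumulative: 0.5347, 0.8119, 1


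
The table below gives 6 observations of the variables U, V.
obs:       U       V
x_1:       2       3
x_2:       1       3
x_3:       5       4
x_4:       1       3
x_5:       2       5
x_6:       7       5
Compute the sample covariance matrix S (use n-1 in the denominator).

Step 1 — column means:
  mean(U) = (2 + 1 + 5 + 1 + 2 + 7) / 6 = 18/6 = 3
  mean(V) = (3 + 3 + 4 + 3 + 5 + 5) / 6 = 23/6 = 3.8333

Step 2 — sample covariance S[i,j] = (1/(n-1)) · Σ_k (x_{k,i} - mean_i) · (x_{k,j} - mean_j), with n-1 = 5.
  S[U,U] = ((-1)·(-1) + (-2)·(-2) + (2)·(2) + (-2)·(-2) + (-1)·(-1) + (4)·(4)) / 5 = 30/5 = 6
  S[U,V] = ((-1)·(-0.8333) + (-2)·(-0.8333) + (2)·(0.1667) + (-2)·(-0.8333) + (-1)·(1.1667) + (4)·(1.1667)) / 5 = 8/5 = 1.6
  S[V,V] = ((-0.8333)·(-0.8333) + (-0.8333)·(-0.8333) + (0.1667)·(0.1667) + (-0.8333)·(-0.8333) + (1.1667)·(1.1667) + (1.1667)·(1.1667)) / 5 = 4.8333/5 = 0.9667

S is symmetric (S[j,i] = S[i,j]). Assembling:

S = [[6, 1.6],
 [1.6, 0.9667]]


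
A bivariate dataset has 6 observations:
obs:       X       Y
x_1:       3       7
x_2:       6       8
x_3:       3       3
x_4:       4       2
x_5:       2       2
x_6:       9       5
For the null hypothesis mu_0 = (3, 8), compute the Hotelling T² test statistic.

Step 1 — sample mean vector:
  mean(X) = (3 + 6 + 3 + 4 + 2 + 9) / 6 = 27/6 = 4.5
  mean(Y) = (7 + 8 + 3 + 2 + 2 + 5) / 6 = 27/6 = 4.5
  x̄ = (4.5, 4.5),  deviation x̄ - mu_0 = (4.5, 4.5) - (3, 8) = (1.5, -3.5).

Step 2 — sample covariance matrix, S[i,j] = (1/(n-1)) · Σ_k (x_{k,i} - mean_i) · (x_{k,j} - mean_j), divisor n-1 = 5:
  S[X,X] = ((-1.5)·(-1.5) + (1.5)·(1.5) + (-1.5)·(-1.5) + (-0.5)·(-0.5) + (-2.5)·(-2.5) + (4.5)·(4.5)) / 5 = 33.5/5 = 6.7
  S[X,Y] = ((-1.5)·(2.5) + (1.5)·(3.5) + (-1.5)·(-1.5) + (-0.5)·(-2.5) + (-2.5)·(-2.5) + (4.5)·(0.5)) / 5 = 13.5/5 = 2.7
  S[Y,Y] = ((2.5)·(2.5) + (3.5)·(3.5) + (-1.5)·(-1.5) + (-2.5)·(-2.5) + (-2.5)·(-2.5) + (0.5)·(0.5)) / 5 = 33.5/5 = 6.7
  S = [[6.7, 2.7],
 [2.7, 6.7]].

Step 3 — invert S. det(S) = 6.7·6.7 - (2.7)² = 37.6.
  S^{-1} = (1/det) · [[d, -b], [-b, a]] = [[0.1782, -0.0718],
 [-0.0718, 0.1782]].

Step 4 — quadratic form (x̄ - mu_0)^T · S^{-1} · (x̄ - mu_0):
  S^{-1} · (x̄ - mu_0) = (0.5186, -0.7314),
  (x̄ - mu_0)^T · [...] = (1.5)·(0.5186) + (-3.5)·(-0.7314) = 3.3378.

Step 5 — scale by n: T² = 6 · 3.3378 = 20.0266.

T² ≈ 20.0266


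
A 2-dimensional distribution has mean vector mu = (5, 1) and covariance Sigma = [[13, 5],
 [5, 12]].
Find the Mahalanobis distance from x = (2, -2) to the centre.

Step 1 — centre the observation: (x - mu) = (-3, -3).

Step 2 — invert Sigma. det(Sigma) = 13·12 - (5)² = 131.
  Sigma^{-1} = (1/det) · [[d, -b], [-b, a]] = [[0.0916, -0.0382],
 [-0.0382, 0.0992]].

Step 3 — form the quadratic (x - mu)^T · Sigma^{-1} · (x - mu):
  Sigma^{-1} · (x - mu) = (-0.1603, -0.1832).
  (x - mu)^T · [Sigma^{-1} · (x - mu)] = (-3)·(-0.1603) + (-3)·(-0.1832) = 1.0305.

Step 4 — take square root: d = √(1.0305) ≈ 1.0152.

d(x, mu) = √(1.0305) ≈ 1.0152


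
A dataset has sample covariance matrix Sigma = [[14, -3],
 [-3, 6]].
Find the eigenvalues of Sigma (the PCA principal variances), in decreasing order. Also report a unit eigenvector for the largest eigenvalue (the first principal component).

Step 1 — characteristic polynomial of 2×2 Sigma:
  det(Sigma - λI) = λ² - trace · λ + det = 0.
  trace = 14 + 6 = 20, det = 14·6 - (-3)² = 75.
Step 2 — discriminant:
  Δ = trace² - 4·det = 400 - 300 = 100.
Step 3 — eigenvalues:
  λ = (trace ± √Δ)/2 = (20 ± 10)/2,
  λ_1 = 15,  λ_2 = 5.

Step 4 — unit eigenvector for λ_1: solve (Sigma - λ_1 I)v = 0. First row:
  (14 - 15)·v_x + (-3)·v_y = 0, i.e. (-1)·v_x + (-3)·v_y = 0,
  so v ∝ (b, λ_1 - a) = (-3, 1); multiply by -1 so the first entry is positive: u = (3, -1).
  ||u|| = √((3)² + (-1)²) = √(10) ≈ 3.1623,
  v_1 = u/||u|| ≈ (0.9487, -0.3162) (||v_1|| = 1).

λ_1 = 15,  λ_2 = 5;  v_1 ≈ (0.9487, -0.3162)


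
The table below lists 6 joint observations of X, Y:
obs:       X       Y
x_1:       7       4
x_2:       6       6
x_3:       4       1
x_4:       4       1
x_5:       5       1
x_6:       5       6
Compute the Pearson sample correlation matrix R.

Step 1 — column means:
  mean(X) = (7 + 6 + 4 + 4 + 5 + 5) / 6 = 31/6 = 5.1667
  mean(Y) = (4 + 6 + 1 + 1 + 1 + 6) / 6 = 19/6 = 3.1667

Step 2 — sample variances and covariances s[i,j] = (1/(n-1)) · Σ_k (x_{k,i} - mean_i) · (x_{k,j} - mean_j), with n-1 = 5:
  s[X,X] = ((1.8333)·(1.8333) + (0.8333)·(0.8333) + (-1.1667)·(-1.1667) + (-1.1667)·(-1.1667) + (-0.1667)·(-0.1667) + (-0.1667)·(-0.1667)) / 5 = 6.8333/5 = 1.3667
  s[X,Y] = ((1.8333)·(0.8333) + (0.8333)·(2.8333) + (-1.1667)·(-2.1667) + (-1.1667)·(-2.1667) + (-0.1667)·(-2.1667) + (-0.1667)·(2.8333)) / 5 = 8.8333/5 = 1.7667
  s[Y,Y] = ((0.8333)·(0.8333) + (2.8333)·(2.8333) + (-2.1667)·(-2.1667) + (-2.1667)·(-2.1667) + (-2.1667)·(-2.1667) + (2.8333)·(2.8333)) / 5 = 30.8333/5 = 6.1667
  Sample standard deviations s_i = √(s[i,i]):
  s(X) = √(1.3667) = 1.169
  s(Y) = √(6.1667) = 2.4833

Step 3 — r_{ij} = s_{ij} / (s_i · s_j):
  r[X,X] = 1 (diagonal).
  r[X,Y] = 1.7667 / (1.169 · 2.4833) = 1.7667 / 2.9031 = 0.6086
  r[Y,Y] = 1 (diagonal).

R is symmetric with unit diagonal. Assembling:

R = [[1, 0.6086],
 [0.6086, 1]]


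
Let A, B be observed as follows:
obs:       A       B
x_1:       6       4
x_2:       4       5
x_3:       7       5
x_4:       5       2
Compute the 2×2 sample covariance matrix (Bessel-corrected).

Step 1 — column means:
  mean(A) = (6 + 4 + 7 + 5) / 4 = 22/4 = 5.5
  mean(B) = (4 + 5 + 5 + 2) / 4 = 16/4 = 4

Step 2 — sample covariance S[i,j] = (1/(n-1)) · Σ_k (x_{k,i} - mean_i) · (x_{k,j} - mean_j), with n-1 = 3.
  S[A,A] = ((0.5)·(0.5) + (-1.5)·(-1.5) + (1.5)·(1.5) + (-0.5)·(-0.5)) / 3 = 5/3 = 1.6667
  S[A,B] = ((0.5)·(0) + (-1.5)·(1) + (1.5)·(1) + (-0.5)·(-2)) / 3 = 1/3 = 0.3333
  S[B,B] = ((0)·(0) + (1)·(1) + (1)·(1) + (-2)·(-2)) / 3 = 6/3 = 2

S is symmetric (S[j,i] = S[i,j]). Assembling:

S = [[1.6667, 0.3333],
 [0.3333, 2]]


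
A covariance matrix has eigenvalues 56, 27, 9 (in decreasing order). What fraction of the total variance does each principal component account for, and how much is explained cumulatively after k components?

Step 1 — total variance = trace(Sigma) = Σ λ_i = 56 + 27 + 9 = 92.

Step 2 — fraction explained by component i = λ_i / Σ λ:
  PC1: 56/92 = 0.6087
  PC2: 27/92 = 0.2935
  PC3: 9/92 = 0.0978

Step 3 — cumulative fraction after k components = (λ_1 + ... + λ_k) / Σ λ:
  k = 1: 56/92 = 0.6087
  k = 2: (56 + 27)/92 = 83/92 = 0.9022
  k = 3: (56 + 27 + 9)/92 = 92/92 = 1

Summary (fraction, with percent):

explained: PC1 0.6087 (60.87%), PC2 0.2935 (29.35%), PC3 0.0978 (9.78%);  cumulative: 0.6087, 0.9022, 1


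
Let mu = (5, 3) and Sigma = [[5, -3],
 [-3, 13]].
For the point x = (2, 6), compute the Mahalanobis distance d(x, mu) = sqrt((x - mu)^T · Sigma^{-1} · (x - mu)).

Step 1 — centre the observation: (x - mu) = (-3, 3).

Step 2 — invert Sigma. det(Sigma) = 5·13 - (-3)² = 56.
  Sigma^{-1} = (1/det) · [[d, -b], [-b, a]] = [[0.2321, 0.0536],
 [0.0536, 0.0893]].

Step 3 — form the quadratic (x - mu)^T · Sigma^{-1} · (x - mu):
  Sigma^{-1} · (x - mu) = (-0.5357, 0.1071).
  (x - mu)^T · [Sigma^{-1} · (x - mu)] = (-3)·(-0.5357) + (3)·(0.1071) = 1.9286.

Step 4 — take square root: d = √(1.9286) ≈ 1.3887.

d(x, mu) = √(1.9286) ≈ 1.3887


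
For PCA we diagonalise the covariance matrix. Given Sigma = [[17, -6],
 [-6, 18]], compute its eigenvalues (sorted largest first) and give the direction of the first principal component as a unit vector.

Step 1 — characteristic polynomial of 2×2 Sigma:
  det(Sigma - λI) = λ² - trace · λ + det = 0.
  trace = 17 + 18 = 35, det = 17·18 - (-6)² = 270.
Step 2 — discriminant:
  Δ = trace² - 4·det = 1225 - 1080 = 145.
Step 3 — eigenvalues:
  λ = (trace ± √Δ)/2 = (35 ± 12.0416)/2,
  λ_1 = 23.5208,  λ_2 = 11.4792.

Step 4 — unit eigenvector for λ_1: solve (Sigma - λ_1 I)v = 0. First row:
  (17 - 23.5208)·v_x + (-6)·v_y = 0, i.e. (-6.5208)·v_x + (-6)·v_y = 0,
  so v ∝ (b, λ_1 - a) = (-6, 6.5208); multiply by -1 so the first entry is positive: u = (6, -6.5208).
  ||u|| = √((6)² + (-6.5208)²) = √(78.5208) ≈ 8.8612,
  v_1 = u/||u|| ≈ (0.6771, -0.7359) (||v_1|| = 1).

λ_1 = 23.5208,  λ_2 = 11.4792;  v_1 ≈ (0.6771, -0.7359)


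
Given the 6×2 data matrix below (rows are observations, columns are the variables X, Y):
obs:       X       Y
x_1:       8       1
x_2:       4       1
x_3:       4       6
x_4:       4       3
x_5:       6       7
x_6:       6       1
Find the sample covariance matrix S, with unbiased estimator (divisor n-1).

Step 1 — column means:
  mean(X) = (8 + 4 + 4 + 4 + 6 + 6) / 6 = 32/6 = 5.3333
  mean(Y) = (1 + 1 + 6 + 3 + 7 + 1) / 6 = 19/6 = 3.1667

Step 2 — sample covariance S[i,j] = (1/(n-1)) · Σ_k (x_{k,i} - mean_i) · (x_{k,j} - mean_j), with n-1 = 5.
  S[X,X] = ((2.6667)·(2.6667) + (-1.3333)·(-1.3333) + (-1.3333)·(-1.3333) + (-1.3333)·(-1.3333) + (0.6667)·(0.6667) + (0.6667)·(0.6667)) / 5 = 13.3333/5 = 2.6667
  S[X,Y] = ((2.6667)·(-2.1667) + (-1.3333)·(-2.1667) + (-1.3333)·(2.8333) + (-1.3333)·(-0.1667) + (0.6667)·(3.8333) + (0.6667)·(-2.1667)) / 5 = -5.3333/5 = -1.0667
  S[Y,Y] = ((-2.1667)·(-2.1667) + (-2.1667)·(-2.1667) + (2.8333)·(2.8333) + (-0.1667)·(-0.1667) + (3.8333)·(3.8333) + (-2.1667)·(-2.1667)) / 5 = 36.8333/5 = 7.3667

S is symmetric (S[j,i] = S[i,j]). Assembling:

S = [[2.6667, -1.0667],
 [-1.0667, 7.3667]]


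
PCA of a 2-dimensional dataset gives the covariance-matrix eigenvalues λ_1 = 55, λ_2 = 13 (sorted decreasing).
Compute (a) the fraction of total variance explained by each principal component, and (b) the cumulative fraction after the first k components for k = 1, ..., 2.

Step 1 — total variance = trace(Sigma) = Σ λ_i = 55 + 13 = 68.

Step 2 — fraction explained by component i = λ_i / Σ λ:
  PC1: 55/68 = 0.8088
  PC2: 13/68 = 0.1912

Step 3 — cumulative fraction after k components = (λ_1 + ... + λ_k) / Σ λ:
  k = 1: 55/68 = 0.8088
  k = 2: (55 + 13)/68 = 68/68 = 1

Summary (fraction, with percent):

explained: PC1 0.8088 (80.88%), PC2 0.1912 (19.12%);  cumulative: 0.8088, 1


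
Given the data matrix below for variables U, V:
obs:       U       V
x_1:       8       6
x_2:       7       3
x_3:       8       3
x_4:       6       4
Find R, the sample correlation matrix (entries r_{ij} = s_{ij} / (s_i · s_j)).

Step 1 — column means:
  mean(U) = (8 + 7 + 8 + 6) / 4 = 29/4 = 7.25
  mean(V) = (6 + 3 + 3 + 4) / 4 = 16/4 = 4

Step 2 — sample variances and covariances s[i,j] = (1/(n-1)) · Σ_k (x_{k,i} - mean_i) · (x_{k,j} - mean_j), with n-1 = 3:
  s[U,U] = ((0.75)·(0.75) + (-0.25)·(-0.25) + (0.75)·(0.75) + (-1.25)·(-1.25)) / 3 = 2.75/3 = 0.9167
  s[U,V] = ((0.75)·(2) + (-0.25)·(-1) + (0.75)·(-1) + (-1.25)·(0)) / 3 = 1/3 = 0.3333
  s[V,V] = ((2)·(2) + (-1)·(-1) + (-1)·(-1) + (0)·(0)) / 3 = 6/3 = 2
  Sample standard deviations s_i = √(s[i,i]):
  s(U) = √(0.9167) = 0.9574
  s(V) = √(2) = 1.4142

Step 3 — r_{ij} = s_{ij} / (s_i · s_j):
  r[U,U] = 1 (diagonal).
  r[U,V] = 0.3333 / (0.9574 · 1.4142) = 0.3333 / 1.354 = 0.2462
  r[V,V] = 1 (diagonal).

R is symmetric with unit diagonal. Assembling:

R = [[1, 0.2462],
 [0.2462, 1]]


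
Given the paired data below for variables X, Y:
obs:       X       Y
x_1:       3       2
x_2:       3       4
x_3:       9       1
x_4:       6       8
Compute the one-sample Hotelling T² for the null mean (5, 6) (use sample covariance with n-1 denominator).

Step 1 — sample mean vector:
  mean(X) = (3 + 3 + 9 + 6) / 4 = 21/4 = 5.25
  mean(Y) = (2 + 4 + 1 + 8) / 4 = 15/4 = 3.75
  x̄ = (5.25, 3.75),  deviation x̄ - mu_0 = (5.25, 3.75) - (5, 6) = (0.25, -2.25).

Step 2 — sample covariance matrix, S[i,j] = (1/(n-1)) · Σ_k (x_{k,i} - mean_i) · (x_{k,j} - mean_j), divisor n-1 = 3:
  S[X,X] = ((-2.25)·(-2.25) + (-2.25)·(-2.25) + (3.75)·(3.75) + (0.75)·(0.75)) / 3 = 24.75/3 = 8.25
  S[X,Y] = ((-2.25)·(-1.75) + (-2.25)·(0.25) + (3.75)·(-2.75) + (0.75)·(4.25)) / 3 = -3.75/3 = -1.25
  S[Y,Y] = ((-1.75)·(-1.75) + (0.25)·(0.25) + (-2.75)·(-2.75) + (4.25)·(4.25)) / 3 = 28.75/3 = 9.5833
  S = [[8.25, -1.25],
 [-1.25, 9.5833]].

Step 3 — invert S. det(S) = 8.25·9.5833 - (-1.25)² = 77.5.
  S^{-1} = (1/det) · [[d, -b], [-b, a]] = [[0.1237, 0.0161],
 [0.0161, 0.1065]].

Step 4 — quadratic form (x̄ - mu_0)^T · S^{-1} · (x̄ - mu_0):
  S^{-1} · (x̄ - mu_0) = (-0.0054, -0.2355),
  (x̄ - mu_0)^T · [...] = (0.25)·(-0.0054) + (-2.25)·(-0.2355) = 0.5285.

Step 5 — scale by n: T² = 4 · 0.5285 = 2.114.

T² ≈ 2.114


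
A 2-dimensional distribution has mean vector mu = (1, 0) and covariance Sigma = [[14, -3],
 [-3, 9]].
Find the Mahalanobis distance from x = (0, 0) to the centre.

Step 1 — centre the observation: (x - mu) = (-1, 0).

Step 2 — invert Sigma. det(Sigma) = 14·9 - (-3)² = 117.
  Sigma^{-1} = (1/det) · [[d, -b], [-b, a]] = [[0.0769, 0.0256],
 [0.0256, 0.1197]].

Step 3 — form the quadratic (x - mu)^T · Sigma^{-1} · (x - mu):
  Sigma^{-1} · (x - mu) = (-0.0769, -0.0256).
  (x - mu)^T · [Sigma^{-1} · (x - mu)] = (-1)·(-0.0769) + (0)·(-0.0256) = 0.0769.

Step 4 — take square root: d = √(0.0769) ≈ 0.2774.

d(x, mu) = √(0.0769) ≈ 0.2774


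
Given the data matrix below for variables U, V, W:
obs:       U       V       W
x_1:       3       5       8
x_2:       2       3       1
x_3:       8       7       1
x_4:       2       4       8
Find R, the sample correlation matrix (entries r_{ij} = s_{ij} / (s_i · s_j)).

Step 1 — column means:
  mean(U) = (3 + 2 + 8 + 2) / 4 = 15/4 = 3.75
  mean(V) = (5 + 3 + 7 + 4) / 4 = 19/4 = 4.75
  mean(W) = (8 + 1 + 1 + 8) / 4 = 18/4 = 4.5

Step 2 — sample variances and covariances s[i,j] = (1/(n-1)) · Σ_k (x_{k,i} - mean_i) · (x_{k,j} - mean_j), with n-1 = 3:
  s[U,U] = ((-0.75)·(-0.75) + (-1.75)·(-1.75) + (4.25)·(4.25) + (-1.75)·(-1.75)) / 3 = 24.75/3 = 8.25
  s[U,V] = ((-0.75)·(0.25) + (-1.75)·(-1.75) + (4.25)·(2.25) + (-1.75)·(-0.75)) / 3 = 13.75/3 = 4.5833
  s[U,W] = ((-0.75)·(3.5) + (-1.75)·(-3.5) + (4.25)·(-3.5) + (-1.75)·(3.5)) / 3 = -17.5/3 = -5.8333
  s[V,V] = ((0.25)·(0.25) + (-1.75)·(-1.75) + (2.25)·(2.25) + (-0.75)·(-0.75)) / 3 = 8.75/3 = 2.9167
  s[V,W] = ((0.25)·(3.5) + (-1.75)·(-3.5) + (2.25)·(-3.5) + (-0.75)·(3.5)) / 3 = -3.5/3 = -1.1667
  s[W,W] = ((3.5)·(3.5) + (-3.5)·(-3.5) + (-3.5)·(-3.5) + (3.5)·(3.5)) / 3 = 49/3 = 16.3333
  Sample standard deviations s_i = √(s[i,i]):
  s(U) = √(8.25) = 2.8723
  s(V) = √(2.9167) = 1.7078
  s(W) = √(16.3333) = 4.0415

Step 3 — r_{ij} = s_{ij} / (s_i · s_j):
  r[U,U] = 1 (diagonal).
  r[U,V] = 4.5833 / (2.8723 · 1.7078) = 4.5833 / 4.9054 = 0.9344
  r[U,W] = -5.8333 / (2.8723 · 4.0415) = -5.8333 / 11.6082 = -0.5025
  r[V,V] = 1 (diagonal).
  r[V,W] = -1.1667 / (1.7078 · 4.0415) = -1.1667 / 6.9021 = -0.169
  r[W,W] = 1 (diagonal).

R is symmetric with unit diagonal. Assembling:

R = [[1, 0.9344, -0.5025],
 [0.9344, 1, -0.169],
 [-0.5025, -0.169, 1]]
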